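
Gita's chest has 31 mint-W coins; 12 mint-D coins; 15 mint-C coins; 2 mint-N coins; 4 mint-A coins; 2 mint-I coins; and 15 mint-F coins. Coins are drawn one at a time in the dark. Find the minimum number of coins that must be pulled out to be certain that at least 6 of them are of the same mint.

Pigeonhole: the 7 mints are the holes; the coins drawn are the pigeons.
To avoid 6 of any one mint, the worst case takes at most 5 of each mint, or every coin of a mint that has fewer than 5.
That gives 5 + 5 + 5 + 2 + 4 + 2 + 5 = 28 coins with no mint reaching 6.
The next coin forces some mint to 6, so 28 + 1 = 29.

29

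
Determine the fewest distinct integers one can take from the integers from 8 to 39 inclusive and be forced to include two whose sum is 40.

A set avoiding the sum 40 can contain at most one of each pair {x, 40−x}, plus the 8 elements whose complement lies outside the range or equal to its own complement.
The integers 20, …, 39 (20 of them) are such a set: any two sum to at least 20+21 = 41 > 40.
Any 21st integer completes one of the 12 pairs, so 21 choices force a sum of 40.

21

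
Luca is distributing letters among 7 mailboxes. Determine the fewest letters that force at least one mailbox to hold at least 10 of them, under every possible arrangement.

With 63 letters one could put exactly 9 in each of the 7 mailboxes, and no mailbox would reach 10.
One more letter must land in a mailbox that already has 9, giving it 10.
So 7 × 9 + 1 = 64 letters are required.

64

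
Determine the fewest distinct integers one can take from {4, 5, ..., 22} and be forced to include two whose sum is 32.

Group the elements by complementary pair {x, 32−x}: {10,22}, {11,21}, {12,20}, …, giving 6 two-element pairs; the single value 16 (it cannot pair with itself since the integers are distinct); and 6 integers whose partner 32−x falls outside [4,22].
Treating each of those 13 groups as a pigeonhole, one can pick one integer per group — 13 integers — with no two summing to 32.
The 14th integer lands in an occupied pair, forcing a sum of 32.

14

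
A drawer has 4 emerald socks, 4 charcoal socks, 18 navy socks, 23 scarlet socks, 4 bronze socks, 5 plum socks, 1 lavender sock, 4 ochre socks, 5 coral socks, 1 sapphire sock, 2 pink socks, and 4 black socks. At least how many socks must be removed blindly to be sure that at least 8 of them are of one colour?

49

The 12 colours are the holes; the socks drawn are the pigeons.
To avoid 8 of any one colour, the worst case takes at most 7 of each colour, or every sock of a colour that has fewer than 7.
That gives 4 + 4 + 7 + 7 + 4 + 5 + 1 + 4 + 5 + 1 + 2 + 4 = 48 socks with no colour reaching 8.
The next sock forces some colour to 8, so 48 + 1 = 49.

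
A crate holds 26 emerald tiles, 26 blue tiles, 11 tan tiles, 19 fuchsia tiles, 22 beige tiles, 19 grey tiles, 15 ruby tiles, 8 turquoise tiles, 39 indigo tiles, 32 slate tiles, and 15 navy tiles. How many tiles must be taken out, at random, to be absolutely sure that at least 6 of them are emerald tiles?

In the worst case for collecting emerald tiles, every non-emerald tile comes out first.
There are 26 + 11 + 19 + 22 + 19 + 15 + 8 + 39 + 32 + 15 = 206 non-emerald tiles altogether.
After those, each further tile must be emerald, so 206 + 6 = 212 draws guarantee 6 emerald tiles.

212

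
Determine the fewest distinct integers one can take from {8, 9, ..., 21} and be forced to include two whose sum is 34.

A set avoiding the sum 34 can contain at most one of each pair {x, 34−x}, plus the 6 elements whose complement lies outside the range or equal to its own complement.
The integers 8, …, 17 (10 of them) are such a set: any two sum to at least 8+9 = 17 and at most 16+17 = 33 < 34.
By the pigeonhole principle, any 11th integer completes one of the 4 pairs, so 11 choices force a sum of 34.

11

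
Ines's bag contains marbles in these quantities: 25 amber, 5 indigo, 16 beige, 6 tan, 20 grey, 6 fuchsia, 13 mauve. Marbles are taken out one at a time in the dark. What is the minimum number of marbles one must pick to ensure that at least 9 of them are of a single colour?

50

An adversary could hand out at most 8 marbles per colour (indigo, tan, fuchsia run out sooner): 8 + 5 + 8 + 6 + 8 + 6 + 8 = 49 marbles and still no colour has 9.
One more marble lands in a colour already at 8, so 50 draws are enough and 49 are not.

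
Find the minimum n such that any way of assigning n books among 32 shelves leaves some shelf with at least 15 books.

With 448 books one could put exactly 14 in each of the 32 shelves, and no shelf would reach 15.
One more book must land in a shelf that already has 14, giving it 15.
So 32 × 14 + 1 = 449 books are required.

449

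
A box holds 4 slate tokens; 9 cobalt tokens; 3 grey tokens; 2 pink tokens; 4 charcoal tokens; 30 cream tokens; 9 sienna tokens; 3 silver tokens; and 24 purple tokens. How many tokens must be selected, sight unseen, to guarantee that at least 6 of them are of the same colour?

37

An adversary could hand out at most 5 tokens per colour (5 colours run out sooner): 4 + 5 + 3 + 2 + 4 + 5 + 5 + 3 + 5 = 36 tokens and still no colour has 6.
By pigeonhole, one more token lands in a colour already at 5, so 37 draws are enough and 36 are not.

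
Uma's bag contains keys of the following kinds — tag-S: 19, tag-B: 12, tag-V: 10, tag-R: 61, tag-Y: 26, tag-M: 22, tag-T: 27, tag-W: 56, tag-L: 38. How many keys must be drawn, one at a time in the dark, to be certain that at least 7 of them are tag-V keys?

268

In the worst case for collecting tag-V keys, every non-tag-V key comes out first.
There are 19 + 12 + 61 + 26 + 22 + 27 + 56 + 38 = 261 non-tag-V keys altogether.
After those, each further key must be tag-V, so 261 + 7 = 268 draws guarantee 7 tag-V keys.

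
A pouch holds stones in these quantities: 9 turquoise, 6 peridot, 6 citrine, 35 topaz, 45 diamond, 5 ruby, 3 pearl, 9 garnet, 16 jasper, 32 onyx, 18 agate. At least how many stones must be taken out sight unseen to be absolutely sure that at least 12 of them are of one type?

94

An adversary could hand out at most 11 stones per type (6 types run out sooner): 9 + 6 + 6 + 11 + 11 + 5 + 3 + 9 + 11 + 11 + 11 = 93 stones and still no type has 12.
By the pigeonhole principle, one more stone lands in a type already at 11, so 94 draws are enough and 93 are not.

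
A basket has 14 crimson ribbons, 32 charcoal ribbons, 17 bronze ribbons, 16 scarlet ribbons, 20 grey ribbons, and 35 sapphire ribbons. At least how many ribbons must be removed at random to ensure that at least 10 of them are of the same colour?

55

Pigeonhole: the 6 colours are the holes; the ribbons drawn are the pigeons.
To avoid 10 of any one colour, the worst case takes at most 9 of each colour.
That gives 9 + 9 + 9 + 9 + 9 + 9 = 54 ribbons with no colour reaching 10.
The next ribbon forces some colour to 10, so 54 + 1 = 55.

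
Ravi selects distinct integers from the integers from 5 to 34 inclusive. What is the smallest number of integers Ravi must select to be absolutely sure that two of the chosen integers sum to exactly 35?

18

Two chosen integers sum to 35 exactly when both halves of some pair {x, 35−x} with 5 ≤ x ≤ 35−x ≤ 30 are chosen — 13 such pairs.
The remaining 4 elements (those with no distinct partner in range) can never complete a 35-sum, so the worst case takes all of them and one from each pair: 4 + 13 = 17.
The 18th integer has to be the second member of some pair, so 17 + 1 = 18.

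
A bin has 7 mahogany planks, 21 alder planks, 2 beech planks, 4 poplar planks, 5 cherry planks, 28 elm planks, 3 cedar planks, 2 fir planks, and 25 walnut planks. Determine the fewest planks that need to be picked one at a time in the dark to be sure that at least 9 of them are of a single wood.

An adversary could hand out at most 8 planks per wood (6 woods run out sooner): 7 + 8 + 2 + 4 + 5 + 8 + 3 + 2 + 8 = 47 planks and still no wood has 9.
One more plank lands in a wood already at 8, so 48 draws are enough and 47 are not.

48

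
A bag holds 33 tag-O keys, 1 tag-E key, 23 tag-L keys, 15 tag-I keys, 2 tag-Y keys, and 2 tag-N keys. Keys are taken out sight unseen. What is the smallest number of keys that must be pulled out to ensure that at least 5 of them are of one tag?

18

An adversary could hand out at most 4 keys per tag (tag-E, tag-Y, tag-N run out sooner): 4 + 1 + 4 + 4 + 2 + 2 = 17 keys and still no tag has 5.
Pigeonhole: one more key lands in a tag already at 4, so 18 draws are enough and 17 are not.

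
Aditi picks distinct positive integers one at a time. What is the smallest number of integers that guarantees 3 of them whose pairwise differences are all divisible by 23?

Integers whose pairwise differences are multiples of 23 are exactly those sharing a remainder mod 23. The 23 residue classes mod 23 are the pigeonholes.
With 46 integers one could put 2 in each residue class and have no class reach 3.
The 47th integer pushes some class to 3, so 23·2 + 1 = 47.

47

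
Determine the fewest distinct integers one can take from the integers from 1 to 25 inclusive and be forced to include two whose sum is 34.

Group the elements by complementary pair {x, 34−x}: {9,25}, {10,24}, {11,23}, …, giving 8 two-element pairs, the single value 17 (it cannot pair with itself since the integers are distinct), and 8 integers whose partner 34−x falls outside [1,25].
By the pigeonhole principle, treating each of those 17 groups as a pigeonhole, one can pick one integer per group — 17 integers — with no two summing to 34.
The 18th integer lands in an occupied pair, forcing a sum of 34.

18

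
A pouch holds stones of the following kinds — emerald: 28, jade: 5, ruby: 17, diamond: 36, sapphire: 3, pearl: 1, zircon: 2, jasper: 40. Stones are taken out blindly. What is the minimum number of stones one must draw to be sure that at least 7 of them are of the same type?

Put each drawn stone into a box by type. The largest draw with every box below 7 takes min(count, 6) from each type; types with fewer than 6 contribute all they have.
Σ min(cᵢ, 6) = 6 + 5 + 6 + 6 + 3 + 1 + 2 + 6 = 35.
Draw number 35 + 1 = 36 must push one box to 7.

36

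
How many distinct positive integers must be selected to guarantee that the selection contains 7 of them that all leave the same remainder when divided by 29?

The 29 residue classes mod 29 are the pigeonholes.
With 174 integers one could put 6 in each residue class and have no class reach 7.
The 175th integer pushes some class to 7, so 29·6 + 1 = 175.

175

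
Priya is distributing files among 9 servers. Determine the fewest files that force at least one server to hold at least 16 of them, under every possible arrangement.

136

With 135 files one could put exactly 15 in each of the 9 servers, and no server would reach 16.
Pigeonhole: one more file must land in a server that already has 15, giving it 16.
So 9 × 15 + 1 = 136 files are required.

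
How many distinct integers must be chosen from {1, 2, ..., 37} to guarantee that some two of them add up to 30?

A set avoiding the sum 30 can contain at most one of each pair {x, 30−x}, plus the 9 elements whose complement lies outside the range or equal to its own complement.
The integers 15, …, 37 (23 of them) are such a set: any two sum to at least 15+16 = 31 > 30.
Any 24th integer completes one of the 14 pairs, so 24 choices force a sum of 30.

24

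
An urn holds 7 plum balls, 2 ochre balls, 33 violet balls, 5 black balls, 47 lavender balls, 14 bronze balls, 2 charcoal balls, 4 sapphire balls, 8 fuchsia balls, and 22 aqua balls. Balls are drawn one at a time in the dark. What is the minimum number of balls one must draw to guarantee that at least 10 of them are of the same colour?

An adversary could hand out at most 9 balls per colour (6 colours run out sooner): 7 + 2 + 9 + 5 + 9 + 9 + 2 + 4 + 8 + 9 = 64 balls and still no colour has 10.
One more ball lands in a colour already at 9, so 65 draws are enough and 64 are not.

65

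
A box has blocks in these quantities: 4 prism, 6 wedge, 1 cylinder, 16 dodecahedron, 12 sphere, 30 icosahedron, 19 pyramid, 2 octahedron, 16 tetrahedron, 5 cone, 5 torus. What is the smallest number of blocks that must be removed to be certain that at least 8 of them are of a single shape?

Put each drawn block into a box by shape. The largest draw with every box below 8 takes min(count, 7) from each shape; shapes with fewer than 7 contribute all they have.
Σ min(cᵢ, 7) = 4 + 6 + 1 + 7 + 7 + 7 + 7 + 2 + 7 + 5 + 5 = 58.
Draw number 58 + 1 = 59 must push one box to 8.

59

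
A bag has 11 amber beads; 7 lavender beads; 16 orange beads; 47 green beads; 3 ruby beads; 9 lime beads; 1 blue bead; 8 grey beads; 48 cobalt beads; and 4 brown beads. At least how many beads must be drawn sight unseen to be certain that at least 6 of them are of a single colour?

An adversary could hand out at most 5 beads per colour (ruby, blue, brown run out sooner): 5 + 5 + 5 + 5 + 3 + 5 + 1 + 5 + 5 + 4 = 43 beads and still no colour has 6.
One more bead lands in a colour already at 5, so 44 draws are enough and 43 are not.

44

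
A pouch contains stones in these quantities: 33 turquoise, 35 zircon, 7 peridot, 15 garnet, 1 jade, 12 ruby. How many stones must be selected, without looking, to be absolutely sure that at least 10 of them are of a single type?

An adversary could hand out at most 9 stones per type (peridot, jade run out sooner): 9 + 9 + 7 + 9 + 1 + 9 = 44 stones and still no type has 10.
By pigeonhole, one more stone lands in a type already at 9, so 45 draws are enough and 44 are not.

45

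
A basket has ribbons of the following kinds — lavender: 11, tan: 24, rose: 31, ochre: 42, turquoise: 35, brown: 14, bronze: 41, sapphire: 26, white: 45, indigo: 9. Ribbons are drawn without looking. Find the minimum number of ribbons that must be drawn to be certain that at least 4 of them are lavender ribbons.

271

In the worst case for collecting lavender ribbons, every non-lavender ribbon comes out first.
There are 24 + 31 + 42 + 35 + 14 + 41 + 26 + 45 + 9 = 267 non-lavender ribbons altogether.
After those, each further ribbon must be lavender, so 267 + 4 = 271 draws guarantee 4 lavender ribbons.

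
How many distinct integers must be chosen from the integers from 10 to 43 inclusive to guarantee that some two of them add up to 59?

A set avoiding the sum 59 can contain at most one of each pair {x, 59−x}, plus the 6 elements whose complement lies outside the range.
The integers 10, …, 29 (20 of them) are such a set: any two sum to at least 10+11 = 21 and at most 28+29 = 57 < 59.
Pigeonhole: any 21st integer completes one of the 14 pairs, so 21 choices force a sum of 59.

21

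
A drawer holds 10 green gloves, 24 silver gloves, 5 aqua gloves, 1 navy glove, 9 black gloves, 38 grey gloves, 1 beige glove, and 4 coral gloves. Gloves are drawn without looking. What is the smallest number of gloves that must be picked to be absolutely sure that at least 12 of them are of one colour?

53

An adversary could hand out at most 11 gloves per colour (6 colours run out sooner): 10 + 11 + 5 + 1 + 9 + 11 + 1 + 4 = 52 gloves and still no colour has 12.
One more glove lands in a colour already at 11, so 53 draws are enough and 52 are not.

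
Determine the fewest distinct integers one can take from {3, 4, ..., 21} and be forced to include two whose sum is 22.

Two chosen integers sum to 22 exactly when both halves of some pair {x, 22−x} with 3 ≤ x ≤ 22−x ≤ 19 are chosen — 8 such pairs.
The remaining 3 elements (those with no distinct partner in range) can never complete a 22-sum, so the worst case takes all of them and one from each pair: 3 + 8 = 11.
By the pigeonhole principle, the 12th integer has to be the second member of some pair, so 11 + 1 = 12.

12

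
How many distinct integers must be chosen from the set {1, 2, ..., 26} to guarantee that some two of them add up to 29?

Group the elements by complementary pair {x, 29−x}: {3,26}, {4,25}, {5,24}, …, giving 12 two-element pairs and 2 integers whose partner 29−x falls outside [1,26].
Pigeonhole: treating each of those 14 groups as a pigeonhole, one can pick one integer per group — 14 integers — with no two summing to 29.
The 15th integer lands in an occupied pair, forcing a sum of 29.

15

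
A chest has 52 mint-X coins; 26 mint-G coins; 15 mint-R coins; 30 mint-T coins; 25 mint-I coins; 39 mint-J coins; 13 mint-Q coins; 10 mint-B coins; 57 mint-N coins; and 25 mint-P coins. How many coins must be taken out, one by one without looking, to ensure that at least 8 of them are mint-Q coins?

287

In the worst case for collecting mint-Q coins, every non-mint-Q coin comes out first.
There are 52 + 26 + 15 + 30 + 25 + 39 + 10 + 57 + 25 = 279 non-mint-Q coins altogether.
After those, each further coin must be mint-Q, so 279 + 8 = 287 draws guarantee 8 mint-Q coins.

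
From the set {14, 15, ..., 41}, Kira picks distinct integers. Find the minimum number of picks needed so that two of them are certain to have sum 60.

18

Two chosen integers sum to 60 exactly when both halves of some pair {x, 60−x} with 19 ≤ x ≤ 60−x ≤ 41 are chosen — 11 such pairs.
The remaining 6 elements (those with no distinct partner in range) can never complete a 60-sum, so the worst case takes all of them and one from each pair: 6 + 11 = 17.
Pigeonhole: the 18th integer has to be the second member of some pair, so 17 + 1 = 18.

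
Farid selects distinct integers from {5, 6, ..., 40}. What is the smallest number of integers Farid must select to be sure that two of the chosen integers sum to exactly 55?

24

Group the elements by complementary pair {x, 55−x}: {15,40}, {16,39}, {17,38}, …, giving 13 two-element pairs and 10 integers whose partner 55−x falls outside [5,40].
Treating each of those 23 groups as a pigeonhole, one can pick one integer per group — 23 integers — with no two summing to 55.
The 24th integer lands in an occupied pair, forcing a sum of 55.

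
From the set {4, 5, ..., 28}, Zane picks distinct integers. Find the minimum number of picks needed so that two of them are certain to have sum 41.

Two chosen integers sum to 41 exactly when both halves of some pair {x, 41−x} with 13 ≤ x ≤ 41−x ≤ 28 are chosen — 8 such pairs.
The remaining 9 elements (those with no distinct partner in range) can never complete a 41-sum, so the worst case takes all of them and one from each pair: 9 + 8 = 17.
By the pigeonhole principle, the 18th integer has to be the second member of some pair, so 17 + 1 = 18.

18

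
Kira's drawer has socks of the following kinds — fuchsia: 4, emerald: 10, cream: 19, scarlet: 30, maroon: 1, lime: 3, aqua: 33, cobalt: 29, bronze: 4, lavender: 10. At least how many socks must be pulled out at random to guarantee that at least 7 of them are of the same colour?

By pigeonhole, put each drawn sock into a box by colour. The largest draw with every box below 7 takes min(count, 6) from each colour; colours with fewer than 6 contribute all they have.
Σ min(cᵢ, 6) = 4 + 6 + 6 + 6 + 1 + 3 + 6 + 6 + 4 + 6 = 48.
Draw number 48 + 1 = 49 must push one box to 7.

49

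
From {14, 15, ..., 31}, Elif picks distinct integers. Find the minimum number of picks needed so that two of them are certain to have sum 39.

13

A set avoiding the sum 39 can contain at most one of each pair {x, 39−x}, plus the 6 elements whose complement lies outside the range.
The integers 20, …, 31 (12 of them) are such a set: any two sum to at least 20+21 = 41 > 39.
By pigeonhole, any 13th integer completes one of the 6 pairs, so 13 choices force a sum of 39.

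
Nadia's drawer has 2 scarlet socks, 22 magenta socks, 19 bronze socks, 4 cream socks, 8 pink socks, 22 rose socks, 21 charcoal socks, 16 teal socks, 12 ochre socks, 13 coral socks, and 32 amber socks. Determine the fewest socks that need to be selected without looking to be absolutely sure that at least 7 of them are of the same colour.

61

By the pigeonhole principle, the 11 colours are the holes; the socks drawn are the pigeons.
To avoid 7 of any one colour, the worst case takes at most 6 of each colour, or every sock of a colour that has fewer than 6.
That gives 2 + 6 + 6 + 4 + 6 + 6 + 6 + 6 + 6 + 6 + 6 = 60 socks with no colour reaching 7.
The next sock forces some colour to 7, so 60 + 1 = 61.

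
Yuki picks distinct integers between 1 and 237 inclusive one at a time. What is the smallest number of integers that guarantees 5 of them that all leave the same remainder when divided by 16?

65

The 16 residue classes mod 16 are the pigeonholes.
With 64 integers one could put 4 in each residue class and have no class reach 5.
The 65th integer pushes some class to 5, so 16·4 + 1 = 65.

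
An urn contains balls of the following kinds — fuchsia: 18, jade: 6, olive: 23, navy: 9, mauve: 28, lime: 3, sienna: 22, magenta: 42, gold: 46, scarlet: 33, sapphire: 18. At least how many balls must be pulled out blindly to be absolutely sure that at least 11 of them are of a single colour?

99

By the pigeonhole principle, the 11 colours are the holes; the balls drawn are the pigeons.
To avoid 11 of any one colour, the worst case takes at most 10 of each colour, or every ball of a colour that has fewer than 10.
That gives 10 + 6 + 10 + 9 + 10 + 3 + 10 + 10 + 10 + 10 + 10 = 98 balls with no colour reaching 11.
The next ball forces some colour to 11, so 98 + 1 = 99.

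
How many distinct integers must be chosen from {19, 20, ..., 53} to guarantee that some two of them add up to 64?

Group the elements by complementary pair {x, 64−x}: {19,45}, {20,44}, {21,43}, …, giving 13 two-element pairs, the single value 32 (it cannot pair with itself since the integers are distinct), and 8 integers whose partner 64−x falls outside [19,53].
Pigeonhole: treating each of those 22 groups as a pigeonhole, one can pick one integer per group — 22 integers — with no two summing to 64.
The 23rd integer lands in an occupied pair, forcing a sum of 64.

23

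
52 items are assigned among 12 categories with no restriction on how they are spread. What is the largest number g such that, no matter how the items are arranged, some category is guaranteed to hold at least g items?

Pigeonhole: the 12 categories are the holes and the 52 items are the pigeons.
If every category held at most 4 items, the total would be at most 12 × 4 = 48, which is less than 52.
So some category holds at least ⌈52/12⌉ = 5 items.

5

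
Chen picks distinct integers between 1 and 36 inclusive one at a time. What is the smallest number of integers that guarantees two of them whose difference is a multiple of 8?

9

Integers whose pairwise differences are multiples of 8 are exactly those sharing a remainder mod 8. Pigeonhole: the 8 residue classes mod 8 are the pigeonholes.
With 8 integers one could put 1 in each residue class and have no class reach 2.
The 9th integer pushes some class to 2, so 8·1 + 1 = 9.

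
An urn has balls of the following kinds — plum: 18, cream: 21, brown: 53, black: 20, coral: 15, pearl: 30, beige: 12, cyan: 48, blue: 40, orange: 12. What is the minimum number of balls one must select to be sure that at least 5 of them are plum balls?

256

In the worst case for collecting plum balls, every non-plum ball comes out first.
There are 21 + 53 + 20 + 15 + 30 + 12 + 48 + 40 + 12 = 251 non-plum balls altogether.
After those, each further ball must be plum, so 251 + 5 = 256 draws guarantee 5 plum balls.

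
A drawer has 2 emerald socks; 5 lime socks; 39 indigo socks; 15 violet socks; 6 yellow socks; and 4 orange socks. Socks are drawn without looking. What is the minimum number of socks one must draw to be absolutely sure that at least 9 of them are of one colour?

By the pigeonhole principle, put each drawn sock into a box by colour. The largest draw with every box below 9 takes min(count, 8) from each colour; colours with fewer than 8 contribute all they have.
Σ min(cᵢ, 8) = 2 + 5 + 8 + 8 + 6 + 4 = 33.
Draw number 33 + 1 = 34 must push one box to 9.

34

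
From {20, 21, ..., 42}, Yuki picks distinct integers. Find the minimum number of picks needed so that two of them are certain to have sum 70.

17

A set avoiding the sum 70 can contain at most one of each pair {x, 70−x}, plus the 9 elements whose complement lies outside the range or equal to its own complement.
The integers 20, …, 35 (16 of them) are such a set: any two sum to at least 20+21 = 41 and at most 34+35 = 69 < 70.
By pigeonhole, any 17th integer completes one of the 7 pairs, so 17 choices force a sum of 70.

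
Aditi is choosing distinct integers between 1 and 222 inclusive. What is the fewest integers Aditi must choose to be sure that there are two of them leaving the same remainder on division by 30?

31

The 30 residue classes mod 30 are the pigeonholes.
With 30 integers one could put 1 in each residue class and have no class reach 2.
The 31st integer pushes some class to 2, so 30·1 + 1 = 31.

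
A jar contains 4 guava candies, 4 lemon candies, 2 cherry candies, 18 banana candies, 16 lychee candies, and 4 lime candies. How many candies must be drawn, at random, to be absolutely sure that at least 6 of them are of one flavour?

The 6 flavours are the holes; the candies drawn are the pigeons.
To avoid 6 of any one flavour, the worst case takes at most 5 of each flavour, or every candy of a flavour that has fewer than 5.
That gives 4 + 4 + 2 + 5 + 5 + 4 = 24 candies with no flavour reaching 6.
The next candy forces some flavour to 6, so 24 + 1 = 25.

25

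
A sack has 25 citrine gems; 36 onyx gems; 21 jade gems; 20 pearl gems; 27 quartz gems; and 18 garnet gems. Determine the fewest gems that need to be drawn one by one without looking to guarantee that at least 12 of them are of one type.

67

The 6 types are the holes; the gems drawn are the pigeons.
To avoid 12 of any one type, the worst case takes at most 11 of each type.
That gives 11 + 11 + 11 + 11 + 11 + 11 = 66 gems with no type reaching 12.
The next gem forces some type to 12, so 66 + 1 = 67.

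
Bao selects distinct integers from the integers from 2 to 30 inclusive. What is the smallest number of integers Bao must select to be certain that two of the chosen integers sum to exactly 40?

Two chosen integers sum to 40 exactly when both halves of some pair {x, 40−x} with 10 ≤ x ≤ 40−x ≤ 30 are chosen — 10 such pairs.
The remaining 9 elements (those with no distinct partner in range) can never complete a 40-sum, so the worst case takes all of them and one from each pair: 9 + 10 = 19.
The 20th integer has to be the second member of some pair, so 19 + 1 = 20.

20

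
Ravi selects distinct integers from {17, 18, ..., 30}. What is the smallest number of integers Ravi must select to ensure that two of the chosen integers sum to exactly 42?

Group the elements by complementary pair {x, 42−x}: {17,25}, {18,24}, {19,23}, …, giving 4 two-element pairs, the single value 21 (it cannot pair with itself since the integers are distinct), and 5 integers whose partner 42−x falls outside [17,30].
Pigeonhole: treating each of those 10 groups as a pigeonhole, one can pick one integer per group — 10 integers — with no two summing to 42.
The 11th integer lands in an occupied pair, forcing a sum of 42.

11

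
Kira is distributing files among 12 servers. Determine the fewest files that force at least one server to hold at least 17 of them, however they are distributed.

193

With 192 files one could put exactly 16 in each of the 12 servers, and no server would reach 17.
One more file must land in a server that already has 16, giving it 17.
So 12 × 16 + 1 = 193 files are required.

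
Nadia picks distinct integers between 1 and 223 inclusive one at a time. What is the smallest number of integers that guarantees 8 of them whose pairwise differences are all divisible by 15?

106

Integers whose pairwise differences are multiples of 15 are exactly those sharing a remainder mod 15. The 15 residue classes mod 15 are the pigeonholes.
With 105 integers one could put 7 in each residue class and have no class reach 8.
The 106th integer pushes some class to 8, so 15·7 + 1 = 106.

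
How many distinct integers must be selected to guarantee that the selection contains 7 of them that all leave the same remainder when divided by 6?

Pigeonhole: the 6 residue classes mod 6 are the pigeonholes.
With 36 integers one could put 6 in each residue class and have no class reach 7.
The 37th integer pushes some class to 7, so 6·6 + 1 = 37.

37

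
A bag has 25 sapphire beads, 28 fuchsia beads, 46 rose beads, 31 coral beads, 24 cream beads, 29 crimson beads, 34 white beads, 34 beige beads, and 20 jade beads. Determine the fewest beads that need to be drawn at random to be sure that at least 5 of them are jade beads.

In the worst case for collecting jade beads, every non-jade bead comes out first.
There are 25 + 28 + 46 + 31 + 24 + 29 + 34 + 34 = 251 non-jade beads altogether.
After those, each further bead must be jade, so 251 + 5 = 256 draws guarantee 5 jade beads.

256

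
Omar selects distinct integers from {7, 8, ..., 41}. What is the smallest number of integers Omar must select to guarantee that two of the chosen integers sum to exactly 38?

24

Group the elements by complementary pair {x, 38−x}: {7,31}, {8,30}, {9,29}, …, giving 12 two-element pairs; the single value 19 (it cannot pair with itself since the integers are distinct); and 10 integers whose partner 38−x falls outside [7,41].
Pigeonhole: treating each of those 23 groups as a pigeonhole, one can pick one integer per group — 23 integers — with no two summing to 38.
The 24th integer lands in an occupied pair, forcing a sum of 38.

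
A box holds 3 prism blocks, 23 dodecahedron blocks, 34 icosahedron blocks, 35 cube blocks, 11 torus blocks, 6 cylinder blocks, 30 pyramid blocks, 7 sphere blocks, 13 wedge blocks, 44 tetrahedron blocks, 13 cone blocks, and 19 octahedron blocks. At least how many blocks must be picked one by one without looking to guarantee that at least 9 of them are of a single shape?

89

The 12 shapes are the holes; the blocks drawn are the pigeons.
To avoid 9 of any one shape, the worst case takes at most 8 of each shape, or every block of a shape that has fewer than 8.
That gives 3 + 8 + 8 + 8 + 8 + 6 + 8 + 7 + 8 + 8 + 8 + 8 = 88 blocks with no shape reaching 9.
The next block forces some shape to 9, so 88 + 1 = 89.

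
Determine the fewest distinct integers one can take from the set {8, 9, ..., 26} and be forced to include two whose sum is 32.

12

Group the elements by complementary pair {x, 32−x}: {8,24}, {9,23}, {10,22}, …, giving 8 two-element pairs, the single value 16 (it cannot pair with itself since the integers are distinct), and 2 integers whose partner 32−x falls outside [8,26].
Treating each of those 11 groups as a pigeonhole, one can pick one integer per group — 11 integers — with no two summing to 32.
The 12th integer lands in an occupied pair, forcing a sum of 32.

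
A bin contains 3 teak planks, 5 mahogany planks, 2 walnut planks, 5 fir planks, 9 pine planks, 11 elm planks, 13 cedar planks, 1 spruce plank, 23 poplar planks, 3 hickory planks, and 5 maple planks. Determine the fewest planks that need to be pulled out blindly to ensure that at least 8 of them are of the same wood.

By the pigeonhole principle, the 11 woods are the holes; the planks drawn are the pigeons.
To avoid 8 of any one wood, the worst case takes at most 7 of each wood, or every plank of a wood that has fewer than 7.
That gives 3 + 5 + 2 + 5 + 7 + 7 + 7 + 1 + 7 + 3 + 5 = 52 planks with no wood reaching 8.
The next plank forces some wood to 8, so 52 + 1 = 53.

53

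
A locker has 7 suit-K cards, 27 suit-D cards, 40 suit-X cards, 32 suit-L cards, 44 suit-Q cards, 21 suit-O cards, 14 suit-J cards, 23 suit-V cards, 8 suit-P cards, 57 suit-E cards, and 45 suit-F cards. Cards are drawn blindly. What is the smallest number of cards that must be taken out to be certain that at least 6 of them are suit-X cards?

284

In the worst case for collecting suit-X cards, every non-suit-X card comes out first.
There are 7 + 27 + 32 + 44 + 21 + 14 + 23 + 8 + 57 + 45 = 278 non-suit-X cards altogether.
After those, each further card must be suit-X, so 278 + 6 = 284 draws guarantee 6 suit-X cards.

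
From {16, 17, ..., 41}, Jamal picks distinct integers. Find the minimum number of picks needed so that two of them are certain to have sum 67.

19

A set avoiding the sum 67 can contain at most one of each pair {x, 67−x}, plus the 10 elements whose complement lies outside the range.
The integers 16, …, 33 (18 of them) are such a set: any two sum to at least 16+17 = 33 and at most 32+33 = 65 < 67.
By pigeonhole, any 19th integer completes one of the 8 pairs, so 19 choices force a sum of 67.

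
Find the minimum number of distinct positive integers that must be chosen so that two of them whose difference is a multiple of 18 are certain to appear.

19

Integers whose pairwise differences are multiples of 18 are exactly those sharing a remainder mod 18. By pigeonhole, the 18 residue classes mod 18 are the pigeonholes.
With 18 integers one could put 1 in each residue class and have no class reach 2.
The 19th integer pushes some class to 2, so 18·1 + 1 = 19.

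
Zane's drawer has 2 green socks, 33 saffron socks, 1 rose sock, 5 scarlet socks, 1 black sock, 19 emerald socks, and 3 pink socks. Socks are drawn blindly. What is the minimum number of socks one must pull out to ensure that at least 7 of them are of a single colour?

The 7 colours are the holes; the socks drawn are the pigeons.
To avoid 7 of any one colour, the worst case takes at most 6 of each colour, or every sock of a colour that has fewer than 6.
That gives 2 + 6 + 1 + 5 + 1 + 6 + 3 = 24 socks with no colour reaching 7.
The next sock forces some colour to 7, so 24 + 1 = 25.

25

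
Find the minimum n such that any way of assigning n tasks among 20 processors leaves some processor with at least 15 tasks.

With 280 tasks one could put exactly 14 in each of the 20 processors, and no processor would reach 15.
One more task must land in a processor that already has 14, giving it 15.
So 20 × 14 + 1 = 281 tasks are required.

281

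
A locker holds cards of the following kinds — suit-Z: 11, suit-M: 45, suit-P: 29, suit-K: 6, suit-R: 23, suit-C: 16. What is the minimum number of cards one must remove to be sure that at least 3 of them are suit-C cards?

117

In the worst case for collecting suit-C cards, every non-suit-C card comes out first.
There are 11 + 45 + 29 + 6 + 23 = 114 non-suit-C cards altogether.
After those, each further card must be suit-C, so 114 + 3 = 117 draws guarantee 3 suit-C cards.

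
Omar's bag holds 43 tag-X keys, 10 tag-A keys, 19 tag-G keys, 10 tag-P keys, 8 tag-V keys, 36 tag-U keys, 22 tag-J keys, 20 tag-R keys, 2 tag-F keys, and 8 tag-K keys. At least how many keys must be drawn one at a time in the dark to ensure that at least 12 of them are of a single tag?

94

Put each drawn key into a box by tag. The largest draw with every box below 12 takes min(count, 11) from each tag; tags with fewer than 11 contribute all they have.
Σ min(cᵢ, 11) = 11 + 10 + 11 + 10 + 8 + 11 + 11 + 11 + 2 + 8 = 93.
Draw number 93 + 1 = 94 must push one box to 12.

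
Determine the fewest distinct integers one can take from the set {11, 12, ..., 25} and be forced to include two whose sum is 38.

Two chosen integers sum to 38 exactly when both halves of some pair {x, 38−x} with 13 ≤ x ≤ 38−x ≤ 25 are chosen — 6 such pairs.
The remaining 3 elements (those with no distinct partner in range) can never complete a 38-sum, so the worst case takes all of them and one from each pair: 3 + 6 = 9.
The 10th integer has to be the second member of some pair, so 9 + 1 = 10.

10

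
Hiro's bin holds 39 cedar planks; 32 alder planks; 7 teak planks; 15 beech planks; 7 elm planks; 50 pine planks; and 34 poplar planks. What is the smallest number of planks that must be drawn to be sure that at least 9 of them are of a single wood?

An adversary could hand out at most 8 planks per wood (teak, elm run out sooner): 8 + 8 + 7 + 8 + 7 + 8 + 8 = 54 planks and still no wood has 9.
Pigeonhole: one more plank lands in a wood already at 8, so 55 draws are enough and 54 are not.

55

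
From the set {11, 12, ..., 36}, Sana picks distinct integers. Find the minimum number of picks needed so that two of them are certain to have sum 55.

18

A set avoiding the sum 55 can contain at most one of each pair {x, 55−x}, plus the 8 elements whose complement lies outside the range.
The integers 11, …, 27 (17 of them) are such a set: any two sum to at least 11+12 = 23 and at most 26+27 = 53 < 55.
Any 18th integer completes one of the 9 pairs, so 18 choices force a sum of 55.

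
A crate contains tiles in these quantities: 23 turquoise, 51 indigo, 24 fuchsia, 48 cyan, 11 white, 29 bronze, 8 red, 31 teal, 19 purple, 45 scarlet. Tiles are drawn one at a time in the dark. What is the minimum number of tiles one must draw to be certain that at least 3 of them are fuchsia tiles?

In the worst case for collecting fuchsia tiles, every non-fuchsia tile comes out first.
There are 23 + 51 + 48 + 11 + 29 + 8 + 31 + 19 + 45 = 265 non-fuchsia tiles altogether.
After those, each further tile must be fuchsia, so 265 + 3 = 268 draws guarantee 3 fuchsia tiles.

268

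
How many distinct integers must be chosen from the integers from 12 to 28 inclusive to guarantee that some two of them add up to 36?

12

Group the elements by complementary pair {x, 36−x}: {12,24}, {13,23}, {14,22}, …, giving 6 two-element pairs; the single value 18 (it cannot pair with itself since the integers are distinct); and 4 integers whose partner 36−x falls outside [12,28].
Pigeonhole: treating each of those 11 groups as a pigeonhole, one can pick one integer per group — 11 integers — with no two summing to 36.
The 12th integer lands in an occupied pair, forcing a sum of 36.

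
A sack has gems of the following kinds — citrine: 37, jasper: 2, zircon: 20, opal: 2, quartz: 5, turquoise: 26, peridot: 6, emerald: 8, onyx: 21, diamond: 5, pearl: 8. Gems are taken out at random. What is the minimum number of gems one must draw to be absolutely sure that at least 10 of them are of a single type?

73

An adversary could hand out at most 9 gems per type (7 types run out sooner): 9 + 2 + 9 + 2 + 5 + 9 + 6 + 8 + 9 + 5 + 8 = 72 gems and still no type has 10.
Pigeonhole: one more gem lands in a type already at 9, so 73 draws are enough and 72 are not.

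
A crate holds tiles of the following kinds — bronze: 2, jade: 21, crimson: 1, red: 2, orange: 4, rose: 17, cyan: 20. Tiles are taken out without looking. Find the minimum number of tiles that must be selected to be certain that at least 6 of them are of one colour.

By pigeonhole, put each drawn tile into a box by colour. The largest draw with every box below 6 takes min(count, 5) from each colour; colours with fewer than 5 contribute all they have.
Σ min(cᵢ, 5) = 2 + 5 + 1 + 2 + 4 + 5 + 5 = 24.
Draw number 24 + 1 = 25 must push one box to 6.

25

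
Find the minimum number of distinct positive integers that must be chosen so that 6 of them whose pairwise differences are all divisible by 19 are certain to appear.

Integers whose pairwise differences are multiples of 19 are exactly those sharing a remainder mod 19. Pigeonhole: the 19 residue classes mod 19 are the pigeonholes.
With 95 integers one could put 5 in each residue class and have no class reach 6.
The 96th integer pushes some class to 6, so 19·5 + 1 = 96.

96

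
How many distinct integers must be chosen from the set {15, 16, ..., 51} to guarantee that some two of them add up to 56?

Two chosen integers sum to 56 exactly when both halves of some pair {x, 56−x} with 15 ≤ x ≤ 56−x ≤ 41 are chosen — 13 such pairs.
The remaining 11 elements (those with no distinct partner in range) can never complete a 56-sum, so the worst case takes all of them and one from each pair: 11 + 13 = 24.
By the pigeonhole principle, the 25th integer has to be the second member of some pair, so 24 + 1 = 25.

25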